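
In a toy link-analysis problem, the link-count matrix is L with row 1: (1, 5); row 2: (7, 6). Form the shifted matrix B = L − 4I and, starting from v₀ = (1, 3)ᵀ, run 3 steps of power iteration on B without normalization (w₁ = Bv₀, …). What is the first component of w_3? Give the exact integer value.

463

B = L − 4I has rows (-3, 5); (7, 2)
w1 = Bv₀ = (12, 13)
w2 = Bw1 = (29, 110)
w3 = Bw2 = (463, 423)
Requested component of w3: 463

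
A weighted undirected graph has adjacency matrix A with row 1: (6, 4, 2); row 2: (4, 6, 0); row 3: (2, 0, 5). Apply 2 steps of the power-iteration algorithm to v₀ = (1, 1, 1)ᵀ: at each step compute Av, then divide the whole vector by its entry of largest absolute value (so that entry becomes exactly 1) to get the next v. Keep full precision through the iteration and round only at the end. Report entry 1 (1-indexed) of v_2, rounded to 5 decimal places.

1.00000

Av0 = (12.000000, 10.000000, 7.000000); divide by 12.000000 → v1 = (1.000000, 0.833333, 0.583333)
Av1 = (10.500000, 9.000000, 4.916667); divide by 10.500000 → v2 = (1.000000, 0.857143, 0.468254)
Requested entry of v2: 126/126 = 1.00000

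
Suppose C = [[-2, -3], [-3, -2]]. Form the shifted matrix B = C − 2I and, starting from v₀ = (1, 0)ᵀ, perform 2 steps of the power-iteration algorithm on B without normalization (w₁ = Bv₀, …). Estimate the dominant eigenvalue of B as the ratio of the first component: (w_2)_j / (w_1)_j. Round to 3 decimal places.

B = C − 2I has rows (-4, -3); (-3, -4)
w1 = Bv₀ = (-4, -3)
w2 = Bw1 = (25, 24)
Ratio: 25/-4 = -6.250

μ ≈ -6.250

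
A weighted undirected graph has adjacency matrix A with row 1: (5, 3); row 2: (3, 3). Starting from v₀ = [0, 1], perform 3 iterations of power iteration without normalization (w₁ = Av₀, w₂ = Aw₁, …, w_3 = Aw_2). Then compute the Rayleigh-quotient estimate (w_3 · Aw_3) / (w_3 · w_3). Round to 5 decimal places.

w1 = Av₀ = (3, 3)
w2 = Aw1 = (24, 18)
w3 = Aw2 = (174, 126)
Aw3 = (1248, 900)
w3·Aw3 = 174·1248 + 126·900 = 330552; w3·w3 = 174·174 + 126·126 = 46152
λ ≈ 330552/46152 = 7.16225

λ ≈ 7.16225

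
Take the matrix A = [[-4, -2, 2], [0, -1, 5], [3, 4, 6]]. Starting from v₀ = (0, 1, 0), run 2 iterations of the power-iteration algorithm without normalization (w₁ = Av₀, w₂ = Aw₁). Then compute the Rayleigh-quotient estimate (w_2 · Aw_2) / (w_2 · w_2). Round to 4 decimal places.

λ ≈ 2.6941

w1 = Av₀ = ((-4)·0 + (-2)·1 + 2·0; 0·0 + (-1)·1 + 5·0; 3·0 + 4·1 + 6·0) = (-2, -1, 4)
w2 = Aw1 = ((-4)·(-2) + (-2)·(-1) + 2·4; 0·(-2) + (-1)·(-1) + 5·4; 3·(-2) + 4·(-1) + 6·4) = (18, 21, 14)
Aw2 = (-86, 49, 222)
w2·Aw2 = 18·(-86) + 21·49 + 14·222 = 2589; w2·w2 = 18·18 + 21·21 + 14·14 = 961
λ ≈ 2589/961 = 2.6941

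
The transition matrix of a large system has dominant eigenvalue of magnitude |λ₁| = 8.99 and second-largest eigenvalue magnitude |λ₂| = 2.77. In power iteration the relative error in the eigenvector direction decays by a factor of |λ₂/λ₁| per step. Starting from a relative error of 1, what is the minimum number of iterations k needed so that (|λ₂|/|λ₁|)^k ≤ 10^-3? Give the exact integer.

|λ₂/λ₁| = 2.77/8.99 = 0.30812
Need k ≥ ln(10^-3) / ln(0.30812) = -6.9078 / -1.1773 ≈ 5.868
Smallest integer k satisfying the bound: 6

6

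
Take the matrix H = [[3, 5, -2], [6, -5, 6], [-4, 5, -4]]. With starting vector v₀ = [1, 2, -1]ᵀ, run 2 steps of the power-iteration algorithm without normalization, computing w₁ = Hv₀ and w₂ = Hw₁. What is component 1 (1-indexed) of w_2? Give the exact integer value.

-25

w1 = Hv₀ = (15, -10, 10)
w2 = Hw1 = (-25, 200, -150)
The requested component of w2 is -25.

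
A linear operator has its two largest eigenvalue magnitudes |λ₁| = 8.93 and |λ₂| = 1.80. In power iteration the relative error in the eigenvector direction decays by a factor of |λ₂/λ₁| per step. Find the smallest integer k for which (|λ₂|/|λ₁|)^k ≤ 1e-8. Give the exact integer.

12

|λ₂/λ₁| = 1.80/8.93 = 0.20157
Need k ≥ ln(1e-8) / ln(0.20157) = -18.4207 / -1.6016 ≈ 11.501
Smallest integer k satisfying the bound: 12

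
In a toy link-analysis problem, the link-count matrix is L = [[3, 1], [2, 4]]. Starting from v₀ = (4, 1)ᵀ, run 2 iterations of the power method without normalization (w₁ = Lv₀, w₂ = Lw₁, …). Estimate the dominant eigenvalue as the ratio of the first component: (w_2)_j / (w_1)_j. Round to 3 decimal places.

w1 = Lv₀ = (13, 12)
w2 = Lw1 = (51, 74)
Ratio at component: 51 / 13 = 3.923

3.923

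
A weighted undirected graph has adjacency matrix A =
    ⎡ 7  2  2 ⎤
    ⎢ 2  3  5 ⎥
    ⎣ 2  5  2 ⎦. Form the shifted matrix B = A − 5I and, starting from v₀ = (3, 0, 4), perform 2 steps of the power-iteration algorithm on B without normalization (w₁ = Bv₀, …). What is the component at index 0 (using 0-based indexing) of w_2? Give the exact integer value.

68

B = A − 5I has rows (2, 2, 2); (2, -2, 5); (2, 5, -3)
w1 = Bv₀ = (2·3 + 2·0 + 2·4; 2·3 + (-2)·0 + 5·4; 2·3 + 5·0 + (-3)·4) = (14, 26, -6)
w2 = Bw1 = (2·14 + 2·26 + 2·(-6); 2·14 + (-2)·26 + 5·(-6); 2·14 + 5·26 + (-3)·(-6)) = (68, -54, 176)
Requested component of w2: 68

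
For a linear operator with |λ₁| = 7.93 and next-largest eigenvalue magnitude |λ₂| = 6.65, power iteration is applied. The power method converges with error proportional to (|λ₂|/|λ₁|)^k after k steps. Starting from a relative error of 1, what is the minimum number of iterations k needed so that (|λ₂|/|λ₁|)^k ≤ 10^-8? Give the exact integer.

105

|λ₂/λ₁| = 6.65/7.93 = 0.83859
Need k ≥ ln(10^-8) / ln(0.83859) = -18.4207 / -0.1760 ≈ 104.641
Smallest integer k satisfying the bound: 105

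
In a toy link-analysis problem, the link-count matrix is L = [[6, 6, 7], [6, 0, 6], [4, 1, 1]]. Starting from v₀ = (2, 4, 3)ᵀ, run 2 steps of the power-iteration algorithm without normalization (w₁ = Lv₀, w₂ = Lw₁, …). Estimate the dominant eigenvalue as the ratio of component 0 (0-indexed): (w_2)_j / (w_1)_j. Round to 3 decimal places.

λ ≈ 11.000

w1 = Lv₀ = (57, 30, 15)
w2 = Lw1 = (627, 432, 273)
Ratio at component: 627 / 57 = 11.000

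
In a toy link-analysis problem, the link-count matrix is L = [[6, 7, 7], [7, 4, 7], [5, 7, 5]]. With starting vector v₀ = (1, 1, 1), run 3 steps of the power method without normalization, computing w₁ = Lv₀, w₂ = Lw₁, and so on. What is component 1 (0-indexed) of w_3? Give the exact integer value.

w1 = Lv₀ = (6·1 + 7·1 + 7·1; 7·1 + 4·1 + 7·1; 5·1 + 7·1 + 5·1) = (20, 18, 17)
w2 = Lw1 = (6·20 + 7·18 + 7·17; 7·20 + 4·18 + 7·17; 5·20 + 7·18 + 5·17) = (365, 331, 311)
w3 = Lw2 = (6684, 6056, 5697)
The requested component of w3 is 6056.

6056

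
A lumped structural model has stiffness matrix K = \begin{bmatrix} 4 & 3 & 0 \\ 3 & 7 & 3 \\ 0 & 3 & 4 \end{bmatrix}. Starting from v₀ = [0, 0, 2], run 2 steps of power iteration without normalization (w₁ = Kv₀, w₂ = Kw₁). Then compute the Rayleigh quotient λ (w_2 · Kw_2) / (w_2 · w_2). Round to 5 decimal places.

9.57047

w1 = Kv₀ = (4·0 + 3·0 + 0·2; 3·0 + 7·0 + 3·2; 0·0 + 3·0 + 4·2) = (0, 6, 8)
w2 = Kw1 = (4·0 + 3·6 + 0·8; 3·0 + 7·6 + 3·8; 0·0 + 3·6 + 4·8) = (18, 66, 50)
Kw2 = (270, 666, 398)
w2·Kw2 = 18·270 + 66·666 + 50·398 = 68716; w2·w2 = 18·18 + 66·66 + 50·50 = 7180
λ ≈ 68716/7180 = 9.57047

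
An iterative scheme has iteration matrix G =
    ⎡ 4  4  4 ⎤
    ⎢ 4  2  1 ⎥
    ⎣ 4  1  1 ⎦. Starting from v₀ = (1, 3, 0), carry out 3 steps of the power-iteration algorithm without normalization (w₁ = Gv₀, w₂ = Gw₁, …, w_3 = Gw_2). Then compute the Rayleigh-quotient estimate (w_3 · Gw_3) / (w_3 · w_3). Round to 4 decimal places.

w1 = Gv₀ = (4·1 + 4·3 + 4·0; 4·1 + 2·3 + 1·0; 4·1 + 1·3 + 1·0) = (16, 10, 7)
w2 = Gw1 = (4·16 + 4·10 + 4·7; 4·16 + 2·10 + 1·7; 4·16 + 1·10 + 1·7) = (132, 91, 81)
w3 = Gw2 = (1216, 791, 700)
Gw3 = (10828, 7146, 6355)
w3·Gw3 = 1216·10828 + 791·7146 + 700·6355 = 23267834; w3·w3 = 1216·1216 + 791·791 + 700·700 = 2594337
λ ≈ 23267834/2594337 = 8.9687

λ ≈ 8.9687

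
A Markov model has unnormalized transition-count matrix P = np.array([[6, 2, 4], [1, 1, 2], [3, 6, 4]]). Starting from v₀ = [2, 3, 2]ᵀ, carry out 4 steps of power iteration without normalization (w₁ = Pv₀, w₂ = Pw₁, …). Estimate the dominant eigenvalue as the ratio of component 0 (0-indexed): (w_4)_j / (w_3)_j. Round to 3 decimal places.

w1 = Pv₀ = (6·2 + 2·3 + 4·2; 1·2 + 1·3 + 2·2; 3·2 + 6·3 + 4·2) = (26, 9, 32)
w2 = Pw1 = (6·26 + 2·9 + 4·32; 1·26 + 1·9 + 2·32; 3·26 + 6·9 + 4·32) = (302, 99, 260)
w3 = Pw2 = (3050, 921, 2540)
w4 = Pw3 = (30302, 9051, 24836)
Ratio at component: 30302 / 3050 = 9.935

9.935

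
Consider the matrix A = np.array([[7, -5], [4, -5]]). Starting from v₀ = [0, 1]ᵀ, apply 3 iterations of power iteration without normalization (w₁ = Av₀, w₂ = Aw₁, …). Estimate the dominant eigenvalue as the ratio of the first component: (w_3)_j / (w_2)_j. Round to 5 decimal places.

w1 = Av₀ = (7·0 + (-5)·1; 4·0 + (-5)·1) = (-5, -5)
w2 = Aw1 = (7·(-5) + (-5)·(-5); 4·(-5) + (-5)·(-5)) = (-10, 5)
w3 = Aw2 = (-95, -65)
Ratio at component: -95 / -10 = 9.50000

9.50000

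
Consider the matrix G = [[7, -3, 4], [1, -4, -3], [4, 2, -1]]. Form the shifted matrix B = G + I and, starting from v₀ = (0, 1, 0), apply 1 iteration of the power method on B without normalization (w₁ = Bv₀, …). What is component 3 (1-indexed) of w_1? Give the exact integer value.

2

B = G + I has rows (8, -3, 4); (1, -3, -3); (4, 2, 0)
w1 = Bv₀ = (8·0 + (-3)·1 + 4·0; 1·0 + (-3)·1 + (-3)·0; 4·0 + 2·1 + 0·0) = (-3, -3, 2)
Requested component of w1: 2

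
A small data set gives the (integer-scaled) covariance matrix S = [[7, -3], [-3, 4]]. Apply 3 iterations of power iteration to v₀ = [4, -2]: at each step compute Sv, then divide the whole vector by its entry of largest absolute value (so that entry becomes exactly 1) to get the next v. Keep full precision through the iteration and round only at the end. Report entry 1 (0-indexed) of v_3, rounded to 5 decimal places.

-0.61626

Sv0 = (34.000000, -20.000000); divide by 34.000000 → v1 = (1.000000, -0.588235)
Sv1 = (8.764706, -5.352941); divide by 8.764706 → v2 = (1.000000, -0.610738)
Sv2 = (8.832215, -5.442953); divide by 8.832215 → v3 = (1.000000, -0.616261)
Requested entry of v3: -1622/2632 = -0.61626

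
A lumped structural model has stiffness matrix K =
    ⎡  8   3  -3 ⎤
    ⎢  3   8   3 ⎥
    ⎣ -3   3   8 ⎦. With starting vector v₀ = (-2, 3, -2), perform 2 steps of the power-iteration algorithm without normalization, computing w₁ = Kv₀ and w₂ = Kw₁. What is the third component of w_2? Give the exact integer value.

31

w1 = Kv₀ = (8·(-2) + 3·3 + (-3)·(-2); 3·(-2) + 8·3 + 3·(-2); (-3)·(-2) + 3·3 + 8·(-2)) = (-1, 12, -1)
w2 = Kw1 = (8·(-1) + 3·12 + (-3)·(-1); 3·(-1) + 8·12 + 3·(-1); (-3)·(-1) + 3·12 + 8·(-1)) = (31, 90, 31)
The requested component of w2 is 31.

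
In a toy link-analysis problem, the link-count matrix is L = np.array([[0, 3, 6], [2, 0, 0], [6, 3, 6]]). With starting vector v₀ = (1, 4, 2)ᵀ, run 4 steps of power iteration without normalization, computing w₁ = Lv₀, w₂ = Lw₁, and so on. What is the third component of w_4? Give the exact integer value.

w1 = Lv₀ = (0·1 + 3·4 + 6·2; 2·1 + 0·4 + 0·2; 6·1 + 3·4 + 6·2) = (24, 2, 30)
w2 = Lw1 = (0·24 + 3·2 + 6·30; 2·24 + 0·2 + 0·30; 6·24 + 3·2 + 6·30) = (186, 48, 330)
w3 = Lw2 = (2124, 372, 3240)
w4 = Lw3 = (20556, 4248, 33300)
The requested component of w4 is 33300.

33300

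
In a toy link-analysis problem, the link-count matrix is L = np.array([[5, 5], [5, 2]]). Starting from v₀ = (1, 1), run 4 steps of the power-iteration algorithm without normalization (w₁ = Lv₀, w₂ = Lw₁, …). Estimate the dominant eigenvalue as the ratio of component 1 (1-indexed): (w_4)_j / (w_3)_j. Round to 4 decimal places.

w1 = Lv₀ = (5·1 + 5·1; 5·1 + 2·1) = (10, 7)
w2 = Lw1 = (5·10 + 5·7; 5·10 + 2·7) = (85, 64)
w3 = Lw2 = (745, 553)
w4 = Lw3 = (6490, 4831)
Ratio at component: 6490 / 745 = 8.7114

8.7114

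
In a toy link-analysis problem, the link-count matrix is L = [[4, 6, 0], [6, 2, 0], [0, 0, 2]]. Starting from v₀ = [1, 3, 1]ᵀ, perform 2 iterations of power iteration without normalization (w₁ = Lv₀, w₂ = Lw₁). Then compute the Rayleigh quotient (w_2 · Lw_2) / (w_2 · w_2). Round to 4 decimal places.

9.0211

w1 = Lv₀ = (22, 12, 2)
w2 = Lw1 = (160, 156, 4)
Lw2 = (1576, 1272, 8)
w2·Lw2 = 160·1576 + 156·1272 + 4·8 = 450624; w2·w2 = 160·160 + 156·156 + 4·4 = 49952
λ ≈ 450624/49952 = 9.0211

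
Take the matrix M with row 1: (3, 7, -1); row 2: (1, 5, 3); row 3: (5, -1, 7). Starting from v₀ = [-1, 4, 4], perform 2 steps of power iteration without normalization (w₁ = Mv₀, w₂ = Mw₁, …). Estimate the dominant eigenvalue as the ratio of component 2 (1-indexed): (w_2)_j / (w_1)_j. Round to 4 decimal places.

λ ≈ 7.5161

w1 = Mv₀ = (3·(-1) + 7·4 + (-1)·4; 1·(-1) + 5·4 + 3·4; 5·(-1) + (-1)·4 + 7·4) = (21, 31, 19)
w2 = Mw1 = (3·21 + 7·31 + (-1)·19; 1·21 + 5·31 + 3·19; 5·21 + (-1)·31 + 7·19) = (261, 233, 207)
Ratio at component: 233 / 31 = 7.5161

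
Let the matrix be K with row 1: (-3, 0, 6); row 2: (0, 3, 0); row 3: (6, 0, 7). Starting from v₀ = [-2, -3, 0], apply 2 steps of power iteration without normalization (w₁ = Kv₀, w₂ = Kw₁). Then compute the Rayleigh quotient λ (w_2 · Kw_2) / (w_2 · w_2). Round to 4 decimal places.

4.1188

w1 = Kv₀ = (6, -9, -12)
w2 = Kw1 = (-90, -27, -48)
Kw2 = (-18, -81, -876)
w2·Kw2 = (-90)·(-18) + (-27)·(-81) + (-48)·(-876) = 45855; w2·w2 = (-90)·(-90) + (-27)·(-27) + (-48)·(-48) = 11133
λ ≈ 45855/11133 = 4.1188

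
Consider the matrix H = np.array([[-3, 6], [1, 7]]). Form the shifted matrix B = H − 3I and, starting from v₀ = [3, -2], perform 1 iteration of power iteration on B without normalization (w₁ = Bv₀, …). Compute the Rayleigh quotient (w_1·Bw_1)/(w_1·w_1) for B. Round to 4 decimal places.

B = H − 3I has rows (-6, 6); (1, 4)
w1 = Bv₀ = ((-6)·3 + 6·(-2); 1·3 + 4·(-2)) = (-30, -5)
Bw1 = (150, -50)
w1·Bw1 = -4250; w1·w1 = 925; μ ≈ -4250/925 = -4.5946

-4.5946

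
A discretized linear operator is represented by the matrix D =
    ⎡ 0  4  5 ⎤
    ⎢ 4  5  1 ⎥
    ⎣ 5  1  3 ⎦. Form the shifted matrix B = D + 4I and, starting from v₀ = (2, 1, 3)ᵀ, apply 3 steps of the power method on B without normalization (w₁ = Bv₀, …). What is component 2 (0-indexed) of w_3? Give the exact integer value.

4713

B = D + 4I has rows (4, 4, 5); (4, 9, 1); (5, 1, 7)
w1 = Bv₀ = (27, 20, 32)
w2 = Bw1 = (348, 320, 379)
w3 = Bw2 = (4567, 4651, 4713)
Requested component of w3: 4713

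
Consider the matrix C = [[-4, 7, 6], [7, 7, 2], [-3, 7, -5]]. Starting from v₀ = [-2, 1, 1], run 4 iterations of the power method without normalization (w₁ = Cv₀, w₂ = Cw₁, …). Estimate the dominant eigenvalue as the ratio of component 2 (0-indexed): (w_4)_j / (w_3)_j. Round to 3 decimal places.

-5.108

w1 = Cv₀ = ((-4)·(-2) + 7·1 + 6·1; 7·(-2) + 7·1 + 2·1; (-3)·(-2) + 7·1 + (-5)·1) = (21, -5, 8)
w2 = Cw1 = ((-4)·21 + 7·(-5) + 6·8; 7·21 + 7·(-5) + 2·8; (-3)·21 + 7·(-5) + (-5)·8) = (-71, 128, -138)
w3 = Cw2 = (352, 123, 1799)
w4 = Cw3 = (10247, 6923, -9190)
Ratio at component: -9190 / 1799 = -5.108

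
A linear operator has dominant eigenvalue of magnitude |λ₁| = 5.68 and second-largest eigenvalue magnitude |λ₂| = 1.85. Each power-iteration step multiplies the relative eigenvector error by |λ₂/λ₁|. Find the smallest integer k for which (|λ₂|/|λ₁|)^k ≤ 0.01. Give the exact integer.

|λ₂/λ₁| = 1.85/5.68 = 0.32570
Need k ≥ ln(0.01) / ln(0.32570) = -4.6052 / -1.1218 ≈ 4.105
Smallest integer k satisfying the bound: 5

5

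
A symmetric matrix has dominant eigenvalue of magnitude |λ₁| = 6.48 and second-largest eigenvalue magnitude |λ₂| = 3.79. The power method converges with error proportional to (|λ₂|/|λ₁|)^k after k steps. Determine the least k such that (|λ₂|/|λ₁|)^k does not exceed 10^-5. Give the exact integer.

|λ₂/λ₁| = 3.79/6.48 = 0.58488
Need k ≥ ln(10^-5) / ln(0.58488) = -11.5129 / -0.5364 ≈ 21.465
Smallest integer k satisfying the bound: 22

22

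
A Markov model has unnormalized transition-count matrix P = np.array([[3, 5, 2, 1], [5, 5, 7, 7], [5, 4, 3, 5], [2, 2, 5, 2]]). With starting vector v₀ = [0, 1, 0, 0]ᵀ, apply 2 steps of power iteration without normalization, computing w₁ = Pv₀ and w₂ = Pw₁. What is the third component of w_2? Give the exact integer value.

w1 = Pv₀ = (3·0 + 5·1 + 2·0 + 1·0; 5·0 + 5·1 + 7·0 + 7·0; 5·0 + 4·1 + 3·0 + 5·0; 2·0 + 2·1 + 5·0 + 2·0) = (5, 5, 4, 2)
w2 = Pw1 = (3·5 + 5·5 + 2·4 + 1·2; 5·5 + 5·5 + 7·4 + 7·2; 5·5 + 4·5 + 3·4 + 5·2; 2·5 + 2·5 + 5·4 + 2·2) = (50, 92, 67, 44)
The requested component of w2 is 67.

67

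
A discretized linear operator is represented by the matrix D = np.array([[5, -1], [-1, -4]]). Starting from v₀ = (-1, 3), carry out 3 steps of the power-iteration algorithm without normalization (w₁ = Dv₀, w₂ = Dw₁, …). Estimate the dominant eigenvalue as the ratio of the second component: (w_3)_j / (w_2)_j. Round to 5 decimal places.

λ ≈ -3.44231

w1 = Dv₀ = (5·(-1) + (-1)·3; (-1)·(-1) + (-4)·3) = (-8, -11)
w2 = Dw1 = (5·(-8) + (-1)·(-11); (-1)·(-8) + (-4)·(-11)) = (-29, 52)
w3 = Dw2 = (-197, -179)
Ratio at component: -179 / 52 = -3.44231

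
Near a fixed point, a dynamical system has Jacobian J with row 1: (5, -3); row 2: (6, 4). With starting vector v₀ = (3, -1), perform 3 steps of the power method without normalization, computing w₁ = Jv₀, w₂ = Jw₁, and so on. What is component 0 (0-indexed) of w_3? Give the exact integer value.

w1 = Jv₀ = (18, 14)
w2 = Jw1 = (48, 164)
w3 = Jw2 = (-252, 944)
The requested component of w3 is -252.

-252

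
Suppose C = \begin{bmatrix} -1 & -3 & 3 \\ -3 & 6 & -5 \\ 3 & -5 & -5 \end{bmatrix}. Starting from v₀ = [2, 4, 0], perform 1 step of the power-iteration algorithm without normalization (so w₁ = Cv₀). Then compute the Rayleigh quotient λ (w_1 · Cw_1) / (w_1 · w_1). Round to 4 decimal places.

λ ≈ 8.3464

w1 = Cv₀ = (-14, 18, -14)
Cw1 = (-82, 220, -62)
w1·Cw1 = (-14)·(-82) + 18·220 + (-14)·(-62) = 5976; w1·w1 = (-14)·(-14) + 18·18 + (-14)·(-14) = 716
λ ≈ 5976/716 = 8.3464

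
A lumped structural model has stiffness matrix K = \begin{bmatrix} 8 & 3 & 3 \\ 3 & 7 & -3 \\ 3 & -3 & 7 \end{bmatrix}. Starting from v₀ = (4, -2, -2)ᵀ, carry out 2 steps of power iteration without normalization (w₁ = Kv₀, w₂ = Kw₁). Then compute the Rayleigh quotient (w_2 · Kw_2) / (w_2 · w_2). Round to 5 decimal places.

w1 = Kv₀ = (20, 4, 4)
w2 = Kw1 = (184, 76, 76)
Kw2 = (1928, 856, 856)
w2·Kw2 = 184·1928 + 76·856 + 76·856 = 484864; w2·w2 = 184·184 + 76·76 + 76·76 = 45408
λ ≈ 484864/45408 = 10.67794

λ ≈ 10.67794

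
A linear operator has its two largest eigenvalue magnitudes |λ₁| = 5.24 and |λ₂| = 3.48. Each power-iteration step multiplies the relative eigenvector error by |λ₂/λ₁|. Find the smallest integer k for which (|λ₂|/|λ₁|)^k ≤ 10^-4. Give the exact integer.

|λ₂/λ₁| = 3.48/5.24 = 0.66412
Need k ≥ ln(10^-4) / ln(0.66412) = -9.2103 / -0.4093 ≈ 22.503
Smallest integer k satisfying the bound: 23

23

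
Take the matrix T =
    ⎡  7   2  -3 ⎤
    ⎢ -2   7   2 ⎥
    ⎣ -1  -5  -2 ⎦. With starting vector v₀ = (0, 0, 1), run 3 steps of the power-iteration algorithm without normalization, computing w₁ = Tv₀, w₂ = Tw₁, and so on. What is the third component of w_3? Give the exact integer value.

-63

w1 = Tv₀ = (7·0 + 2·0 + (-3)·1; (-2)·0 + 7·0 + 2·1; (-1)·0 + (-5)·0 + (-2)·1) = (-3, 2, -2)
w2 = Tw1 = (7·(-3) + 2·2 + (-3)·(-2); (-2)·(-3) + 7·2 + 2·(-2); (-1)·(-3) + (-5)·2 + (-2)·(-2)) = (-11, 16, -3)
w3 = Tw2 = (-36, 128, -63)
The requested component of w3 is -63.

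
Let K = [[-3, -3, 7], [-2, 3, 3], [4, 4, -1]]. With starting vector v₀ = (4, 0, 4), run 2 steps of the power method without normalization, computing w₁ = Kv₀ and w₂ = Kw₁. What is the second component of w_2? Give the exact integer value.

w1 = Kv₀ = ((-3)·4 + (-3)·0 + 7·4; (-2)·4 + 3·0 + 3·4; 4·4 + 4·0 + (-1)·4) = (16, 4, 12)
w2 = Kw1 = ((-3)·16 + (-3)·4 + 7·12; (-2)·16 + 3·4 + 3·12; 4·16 + 4·4 + (-1)·12) = (24, 16, 68)
The requested component of w2 is 16.

16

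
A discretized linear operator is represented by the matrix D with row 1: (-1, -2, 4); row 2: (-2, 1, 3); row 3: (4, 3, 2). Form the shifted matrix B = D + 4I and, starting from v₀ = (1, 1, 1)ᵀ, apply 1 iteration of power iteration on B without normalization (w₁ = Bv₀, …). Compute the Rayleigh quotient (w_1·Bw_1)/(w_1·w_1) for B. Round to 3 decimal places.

9.291

B = D + 4I has rows (3, -2, 4); (-2, 5, 3); (4, 3, 6)
w1 = Bv₀ = (3·1 + (-2)·1 + 4·1; (-2)·1 + 5·1 + 3·1; 4·1 + 3·1 + 6·1) = (5, 6, 13)
Bw1 = (55, 59, 116)
w1·Bw1 = 2137; w1·w1 = 230; μ ≈ 2137/230 = 9.291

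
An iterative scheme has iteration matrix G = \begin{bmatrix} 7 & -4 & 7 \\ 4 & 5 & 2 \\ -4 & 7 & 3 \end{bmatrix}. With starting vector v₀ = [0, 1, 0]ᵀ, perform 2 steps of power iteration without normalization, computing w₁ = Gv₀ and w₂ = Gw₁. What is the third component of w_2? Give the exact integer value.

w1 = Gv₀ = (-4, 5, 7)
w2 = Gw1 = (1, 23, 72)
The requested component of w2 is 72.

72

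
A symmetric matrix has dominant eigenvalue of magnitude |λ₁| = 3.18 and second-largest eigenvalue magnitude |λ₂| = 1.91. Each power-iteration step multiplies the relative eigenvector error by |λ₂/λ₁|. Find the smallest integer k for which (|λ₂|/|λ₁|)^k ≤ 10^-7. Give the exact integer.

|λ₂/λ₁| = 1.91/3.18 = 0.60063
Need k ≥ ln(10^-7) / ln(0.60063) = -16.1181 / -0.5098 ≈ 31.618
Smallest integer k satisfying the bound: 32

32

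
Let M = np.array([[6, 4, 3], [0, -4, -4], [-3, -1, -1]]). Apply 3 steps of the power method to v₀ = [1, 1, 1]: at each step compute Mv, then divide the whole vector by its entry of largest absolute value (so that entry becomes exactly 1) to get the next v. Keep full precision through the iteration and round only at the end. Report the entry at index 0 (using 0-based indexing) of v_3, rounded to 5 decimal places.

Mv0 = (13.000000, -8.000000, -5.000000); divide by 13.000000 → v1 = (1.000000, -0.615385, -0.384615)
Mv1 = (2.384615, 4.000000, -2.000000); divide by 4.000000 → v2 = (0.596154, 1.000000, -0.500000)
Mv2 = (6.076923, -2.000000, -2.288462); divide by 6.076923 → v3 = (1.000000, -0.329114, -0.376582)
Requested entry of v3: 316/316 = 1.00000

1.00000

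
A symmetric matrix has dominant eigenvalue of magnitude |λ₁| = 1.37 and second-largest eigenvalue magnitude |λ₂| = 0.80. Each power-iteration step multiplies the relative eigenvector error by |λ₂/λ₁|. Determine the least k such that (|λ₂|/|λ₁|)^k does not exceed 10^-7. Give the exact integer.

30

|λ₂/λ₁| = 0.80/1.37 = 0.58394
Need k ≥ ln(10^-7) / ln(0.58394) = -16.1181 / -0.5380 ≈ 29.962
Smallest integer k satisfying the bound: 30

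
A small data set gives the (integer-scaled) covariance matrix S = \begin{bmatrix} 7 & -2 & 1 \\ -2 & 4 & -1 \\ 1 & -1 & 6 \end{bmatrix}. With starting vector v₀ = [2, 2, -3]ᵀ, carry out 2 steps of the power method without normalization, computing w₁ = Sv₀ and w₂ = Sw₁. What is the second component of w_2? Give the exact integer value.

32

w1 = Sv₀ = (7·2 + (-2)·2 + 1·(-3); (-2)·2 + 4·2 + (-1)·(-3); 1·2 + (-1)·2 + 6·(-3)) = (7, 7, -18)
w2 = Sw1 = (7·7 + (-2)·7 + 1·(-18); (-2)·7 + 4·7 + (-1)·(-18); 1·7 + (-1)·7 + 6·(-18)) = (17, 32, -108)
The requested component of w2 is 32.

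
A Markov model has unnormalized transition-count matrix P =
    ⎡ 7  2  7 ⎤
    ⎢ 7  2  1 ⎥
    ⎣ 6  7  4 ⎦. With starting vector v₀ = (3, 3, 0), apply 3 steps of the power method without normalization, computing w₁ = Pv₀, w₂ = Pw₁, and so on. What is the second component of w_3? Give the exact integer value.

4683

w1 = Pv₀ = (27, 27, 39)
w2 = Pw1 = (516, 282, 507)
w3 = Pw2 = (7725, 4683, 7098)
The requested component of w3 is 4683.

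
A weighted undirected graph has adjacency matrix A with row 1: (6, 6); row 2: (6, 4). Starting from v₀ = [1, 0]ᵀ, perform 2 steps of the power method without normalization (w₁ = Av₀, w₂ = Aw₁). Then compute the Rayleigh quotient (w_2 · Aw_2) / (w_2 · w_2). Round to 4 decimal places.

w1 = Av₀ = (6·1 + 6·0; 6·1 + 4·0) = (6, 6)
w2 = Aw1 = (6·6 + 6·6; 6·6 + 4·6) = (72, 60)
Aw2 = (792, 672)
w2·Aw2 = 72·792 + 60·672 = 97344; w2·w2 = 72·72 + 60·60 = 8784
λ ≈ 97344/8784 = 11.0820

λ ≈ 11.0820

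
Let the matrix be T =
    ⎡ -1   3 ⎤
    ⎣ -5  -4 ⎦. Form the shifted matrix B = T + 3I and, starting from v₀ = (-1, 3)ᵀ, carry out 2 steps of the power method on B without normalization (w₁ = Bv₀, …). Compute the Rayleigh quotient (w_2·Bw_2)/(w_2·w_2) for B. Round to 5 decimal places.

B = T + 3I has rows (2, 3); (-5, -1)
w1 = Bv₀ = (7, 2)
w2 = Bw1 = (20, -37)
Bw2 = (-71, -63)
w2·Bw2 = 911; w2·w2 = 1769; μ ≈ 911/1769 = 0.51498

μ ≈ 0.51498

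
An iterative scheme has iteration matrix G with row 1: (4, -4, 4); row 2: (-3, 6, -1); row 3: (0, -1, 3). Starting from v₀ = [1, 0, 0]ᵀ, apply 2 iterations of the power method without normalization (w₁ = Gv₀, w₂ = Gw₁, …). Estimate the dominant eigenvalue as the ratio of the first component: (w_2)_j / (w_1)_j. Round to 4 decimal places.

λ ≈ 7.0000

w1 = Gv₀ = (4, -3, 0)
w2 = Gw1 = (28, -30, 3)
Ratio at component: 28 / 4 = 7.0000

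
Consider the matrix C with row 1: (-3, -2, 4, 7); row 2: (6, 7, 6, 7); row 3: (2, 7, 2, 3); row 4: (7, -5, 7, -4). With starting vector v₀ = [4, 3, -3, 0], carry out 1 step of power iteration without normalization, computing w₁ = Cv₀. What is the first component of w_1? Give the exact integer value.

w1 = Cv₀ = ((-3)·4 + (-2)·3 + 4·(-3) + 7·0; 6·4 + 7·3 + 6·(-3) + 7·0; 2·4 + 7·3 + 2·(-3) + 3·0; 7·4 + (-5)·3 + 7·(-3) + (-4)·0) = (-30, 27, 23, -8)
The requested component of w1 is -30.

-30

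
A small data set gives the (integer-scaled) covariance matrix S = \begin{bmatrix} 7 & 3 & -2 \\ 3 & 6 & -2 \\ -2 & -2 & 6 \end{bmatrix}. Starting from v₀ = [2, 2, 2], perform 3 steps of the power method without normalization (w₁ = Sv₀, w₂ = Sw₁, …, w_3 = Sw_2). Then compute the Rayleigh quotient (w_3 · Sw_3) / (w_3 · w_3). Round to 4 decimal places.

w1 = Sv₀ = (7·2 + 3·2 + (-2)·2; 3·2 + 6·2 + (-2)·2; (-2)·2 + (-2)·2 + 6·2) = (16, 14, 4)
w2 = Sw1 = (7·16 + 3·14 + (-2)·4; 3·16 + 6·14 + (-2)·4; (-2)·16 + (-2)·14 + 6·4) = (146, 124, -36)
w3 = Sw2 = (1466, 1254, -756)
Sw3 = (15536, 13434, -9976)
w3·Sw3 = 1466·15536 + 1254·13434 + (-756)·(-9976) = 47163868; w3·w3 = 1466·1466 + 1254·1254 + (-756)·(-756) = 4293208
λ ≈ 47163868/4293208 = 10.9857

10.9857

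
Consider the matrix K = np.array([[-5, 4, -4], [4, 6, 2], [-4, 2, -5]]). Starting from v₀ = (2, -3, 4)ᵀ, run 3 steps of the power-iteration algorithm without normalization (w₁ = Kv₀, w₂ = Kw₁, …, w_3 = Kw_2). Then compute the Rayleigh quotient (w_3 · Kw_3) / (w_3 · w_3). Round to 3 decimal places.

w1 = Kv₀ = ((-5)·2 + 4·(-3) + (-4)·4; 4·2 + 6·(-3) + 2·4; (-4)·2 + 2·(-3) + (-5)·4) = (-38, -2, -34)
w2 = Kw1 = ((-5)·(-38) + 4·(-2) + (-4)·(-34); 4·(-38) + 6·(-2) + 2·(-34); (-4)·(-38) + 2·(-2) + (-5)·(-34)) = (318, -232, 318)
w3 = Kw2 = (-3790, 516, -3326)
Kw3 = (34318, -18716, 32822)
w3·Kw3 = (-3790)·34318 + 516·(-18716) + (-3326)·32822 = -248888648; w3·w3 = (-3790)·(-3790) + 516·516 + (-3326)·(-3326) = 25692632
λ ≈ -248888648/25692632 = -9.687

λ ≈ -9.687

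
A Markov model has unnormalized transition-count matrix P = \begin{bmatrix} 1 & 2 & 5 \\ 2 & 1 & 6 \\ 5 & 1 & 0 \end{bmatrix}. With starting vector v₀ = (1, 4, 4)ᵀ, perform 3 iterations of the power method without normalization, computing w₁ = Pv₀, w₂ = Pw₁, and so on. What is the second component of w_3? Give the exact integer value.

w1 = Pv₀ = (1·1 + 2·4 + 5·4; 2·1 + 1·4 + 6·4; 5·1 + 1·4 + 0·4) = (29, 30, 9)
w2 = Pw1 = (1·29 + 2·30 + 5·9; 2·29 + 1·30 + 6·9; 5·29 + 1·30 + 0·9) = (134, 142, 175)
w3 = Pw2 = (1293, 1460, 812)
The requested component of w3 is 1460.

1460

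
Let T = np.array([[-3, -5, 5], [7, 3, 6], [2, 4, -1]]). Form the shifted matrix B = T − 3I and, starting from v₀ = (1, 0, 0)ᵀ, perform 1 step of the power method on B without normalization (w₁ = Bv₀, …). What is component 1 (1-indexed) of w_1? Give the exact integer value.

B = T − 3I has rows (-6, -5, 5); (7, 0, 6); (2, 4, -4)
w1 = Bv₀ = ((-6)·1 + (-5)·0 + 5·0; 7·1 + 0·0 + 6·0; 2·1 + 4·0 + (-4)·0) = (-6, 7, 2)
Requested component of w1: -6

-6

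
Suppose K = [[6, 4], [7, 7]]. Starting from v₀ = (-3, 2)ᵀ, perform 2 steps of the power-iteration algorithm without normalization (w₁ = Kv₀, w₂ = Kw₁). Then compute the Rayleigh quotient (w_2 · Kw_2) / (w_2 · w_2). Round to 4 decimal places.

w1 = Kv₀ = (-10, -7)
w2 = Kw1 = (-88, -119)
Kw2 = (-1004, -1449)
w2·Kw2 = (-88)·(-1004) + (-119)·(-1449) = 260783; w2·w2 = (-88)·(-88) + (-119)·(-119) = 21905
λ ≈ 260783/21905 = 11.9052

λ ≈ 11.9052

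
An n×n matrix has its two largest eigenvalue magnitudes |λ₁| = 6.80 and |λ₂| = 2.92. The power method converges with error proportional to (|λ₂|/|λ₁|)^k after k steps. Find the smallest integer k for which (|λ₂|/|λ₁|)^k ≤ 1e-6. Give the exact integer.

|λ₂/λ₁| = 2.92/6.80 = 0.42941
Need k ≥ ln(1e-6) / ln(0.42941) = -13.8155 / -0.8453 ≈ 16.343
Smallest integer k satisfying the bound: 17

17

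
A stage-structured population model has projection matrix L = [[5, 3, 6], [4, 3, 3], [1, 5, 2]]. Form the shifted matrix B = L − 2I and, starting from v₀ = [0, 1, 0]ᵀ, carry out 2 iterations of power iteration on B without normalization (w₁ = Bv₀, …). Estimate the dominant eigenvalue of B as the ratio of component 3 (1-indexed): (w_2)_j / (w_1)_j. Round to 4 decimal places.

μ ≈ 1.6000

B = L − 2I has rows (3, 3, 6); (4, 1, 3); (1, 5, 0)
w1 = Bv₀ = (3·0 + 3·1 + 6·0; 4·0 + 1·1 + 3·0; 1·0 + 5·1 + 0·0) = (3, 1, 5)
w2 = Bw1 = (3·3 + 3·1 + 6·5; 4·3 + 1·1 + 3·5; 1·3 + 5·1 + 0·5) = (42, 28, 8)
Ratio: 8/5 = 1.6000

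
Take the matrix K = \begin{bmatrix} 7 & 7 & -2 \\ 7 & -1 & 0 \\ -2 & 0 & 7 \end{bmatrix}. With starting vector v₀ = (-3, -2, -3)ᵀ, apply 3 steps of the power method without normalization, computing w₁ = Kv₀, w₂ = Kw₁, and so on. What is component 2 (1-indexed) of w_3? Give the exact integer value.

-1958

w1 = Kv₀ = (7·(-3) + 7·(-2) + (-2)·(-3); 7·(-3) + (-1)·(-2) + 0·(-3); (-2)·(-3) + 0·(-2) + 7·(-3)) = (-29, -19, -15)
w2 = Kw1 = (7·(-29) + 7·(-19) + (-2)·(-15); 7·(-29) + (-1)·(-19) + 0·(-15); (-2)·(-29) + 0·(-19) + 7·(-15)) = (-306, -184, -47)
w3 = Kw2 = (-3336, -1958, 283)
The requested component of w3 is -1958.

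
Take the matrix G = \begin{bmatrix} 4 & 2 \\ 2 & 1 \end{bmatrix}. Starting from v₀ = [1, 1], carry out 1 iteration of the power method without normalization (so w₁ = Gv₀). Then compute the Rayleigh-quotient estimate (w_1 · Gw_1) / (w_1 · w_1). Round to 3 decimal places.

w1 = Gv₀ = (4·1 + 2·1; 2·1 + 1·1) = (6, 3)
Gw1 = (30, 15)
w1·Gw1 = 6·30 + 3·15 = 225; w1·w1 = 6·6 + 3·3 = 45
λ ≈ 225/45 = 5.000

λ ≈ 5.000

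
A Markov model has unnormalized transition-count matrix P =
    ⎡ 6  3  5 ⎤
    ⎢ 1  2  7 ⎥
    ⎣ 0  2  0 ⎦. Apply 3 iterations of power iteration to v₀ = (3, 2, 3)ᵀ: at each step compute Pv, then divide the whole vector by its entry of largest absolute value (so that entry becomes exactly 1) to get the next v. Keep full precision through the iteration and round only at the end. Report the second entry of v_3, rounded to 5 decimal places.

0.36459

Pv0 = (39.000000, 28.000000, 4.000000); divide by 39.000000 → v1 = (1.000000, 0.717949, 0.102564)
Pv1 = (8.666667, 3.153846, 1.435897); divide by 8.666667 → v2 = (1.000000, 0.363905, 0.165680)
Pv2 = (7.920118, 2.887574, 0.727811); divide by 7.920118 → v3 = (1.000000, 0.364587, 0.091894)
Requested entry of v3: 976/2677 = 0.36459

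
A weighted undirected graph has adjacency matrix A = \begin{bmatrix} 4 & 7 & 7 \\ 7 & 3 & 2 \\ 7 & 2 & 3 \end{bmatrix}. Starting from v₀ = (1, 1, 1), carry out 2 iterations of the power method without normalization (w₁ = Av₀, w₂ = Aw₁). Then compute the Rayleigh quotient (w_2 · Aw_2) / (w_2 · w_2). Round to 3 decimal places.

w1 = Av₀ = (4·1 + 7·1 + 7·1; 7·1 + 3·1 + 2·1; 7·1 + 2·1 + 3·1) = (18, 12, 12)
w2 = Aw1 = (4·18 + 7·12 + 7·12; 7·18 + 3·12 + 2·12; 7·18 + 2·12 + 3·12) = (240, 186, 186)
Aw2 = (3564, 2610, 2610)
w2·Aw2 = 240·3564 + 186·2610 + 186·2610 = 1826280; w2·w2 = 240·240 + 186·186 + 186·186 = 126792
λ ≈ 1826280/126792 = 14.404

λ ≈ 14.404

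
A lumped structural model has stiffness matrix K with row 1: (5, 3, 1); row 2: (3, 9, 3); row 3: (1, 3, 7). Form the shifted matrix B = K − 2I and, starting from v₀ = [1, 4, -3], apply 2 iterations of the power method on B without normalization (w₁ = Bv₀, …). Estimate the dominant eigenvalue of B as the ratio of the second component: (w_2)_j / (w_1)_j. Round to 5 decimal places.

μ ≈ 8.36364

B = K − 2I has rows (3, 3, 1); (3, 7, 3); (1, 3, 5)
w1 = Bv₀ = (12, 22, -2)
w2 = Bw1 = (100, 184, 68)
Ratio: 184/22 = 8.36364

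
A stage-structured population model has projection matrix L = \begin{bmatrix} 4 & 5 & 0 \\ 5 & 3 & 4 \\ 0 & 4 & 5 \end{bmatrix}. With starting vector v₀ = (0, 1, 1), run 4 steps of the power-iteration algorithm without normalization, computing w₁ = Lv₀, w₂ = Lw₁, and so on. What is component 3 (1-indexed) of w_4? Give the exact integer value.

6717

w1 = Lv₀ = (5, 7, 9)
w2 = Lw1 = (55, 82, 73)
w3 = Lw2 = (630, 813, 693)
w4 = Lw3 = (6585, 8361, 6717)
The requested component of w4 is 6717.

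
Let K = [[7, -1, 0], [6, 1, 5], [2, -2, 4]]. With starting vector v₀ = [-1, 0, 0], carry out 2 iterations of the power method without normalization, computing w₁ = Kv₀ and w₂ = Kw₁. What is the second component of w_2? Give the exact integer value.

w1 = Kv₀ = (7·(-1) + (-1)·0 + 0·0; 6·(-1) + 1·0 + 5·0; 2·(-1) + (-2)·0 + 4·0) = (-7, -6, -2)
w2 = Kw1 = (7·(-7) + (-1)·(-6) + 0·(-2); 6·(-7) + 1·(-6) + 5·(-2); 2·(-7) + (-2)·(-6) + 4·(-2)) = (-43, -58, -10)
The requested component of w2 is -58.

-58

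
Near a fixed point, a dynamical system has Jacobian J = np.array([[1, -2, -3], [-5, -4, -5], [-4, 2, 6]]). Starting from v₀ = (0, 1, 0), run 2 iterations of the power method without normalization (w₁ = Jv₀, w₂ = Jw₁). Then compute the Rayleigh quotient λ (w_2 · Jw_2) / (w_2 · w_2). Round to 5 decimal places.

-1.84000

w1 = Jv₀ = (1·0 + (-2)·1 + (-3)·0; (-5)·0 + (-4)·1 + (-5)·0; (-4)·0 + 2·1 + 6·0) = (-2, -4, 2)
w2 = Jw1 = (1·(-2) + (-2)·(-4) + (-3)·2; (-5)·(-2) + (-4)·(-4) + (-5)·2; (-4)·(-2) + 2·(-4) + 6·2) = (0, 16, 12)
Jw2 = (-68, -124, 104)
w2·Jw2 = 0·(-68) + 16·(-124) + 12·104 = -736; w2·w2 = 0·0 + 16·16 + 12·12 = 400
λ ≈ -736/400 = -1.84000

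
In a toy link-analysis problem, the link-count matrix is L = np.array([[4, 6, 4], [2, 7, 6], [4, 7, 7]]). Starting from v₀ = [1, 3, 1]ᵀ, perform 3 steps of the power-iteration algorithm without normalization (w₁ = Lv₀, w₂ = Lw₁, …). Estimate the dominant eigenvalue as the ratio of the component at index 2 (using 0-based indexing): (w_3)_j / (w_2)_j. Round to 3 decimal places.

w1 = Lv₀ = (4·1 + 6·3 + 4·1; 2·1 + 7·3 + 6·1; 4·1 + 7·3 + 7·1) = (26, 29, 32)
w2 = Lw1 = (4·26 + 6·29 + 4·32; 2·26 + 7·29 + 6·32; 4·26 + 7·29 + 7·32) = (406, 447, 531)
w3 = Lw2 = (6430, 7127, 8470)
Ratio at component: 8470 / 531 = 15.951

λ ≈ 15.951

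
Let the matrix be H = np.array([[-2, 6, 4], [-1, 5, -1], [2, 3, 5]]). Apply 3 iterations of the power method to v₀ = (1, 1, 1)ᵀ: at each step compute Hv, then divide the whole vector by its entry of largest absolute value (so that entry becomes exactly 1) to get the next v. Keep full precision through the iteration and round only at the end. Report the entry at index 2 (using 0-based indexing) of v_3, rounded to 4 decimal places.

1.0000

Hv0 = (8.00000, 3.00000, 10.00000); divide by 10.00000 → v1 = (0.80000, 0.30000, 1.00000)
Hv1 = (4.20000, -0.30000, 7.50000); divide by 7.50000 → v2 = (0.56000, -0.04000, 1.00000)
Hv2 = (2.64000, -1.76000, 6.00000); divide by 6.00000 → v3 = (0.44000, -0.29333, 1.00000)
Requested entry of v3: 450/450 = 1.0000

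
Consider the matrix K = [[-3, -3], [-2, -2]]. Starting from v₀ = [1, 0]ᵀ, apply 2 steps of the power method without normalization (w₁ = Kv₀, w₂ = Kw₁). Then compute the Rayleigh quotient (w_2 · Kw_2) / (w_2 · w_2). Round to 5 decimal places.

-5.00000

w1 = Kv₀ = (-3, -2)
w2 = Kw1 = (15, 10)
Kw2 = (-75, -50)
w2·Kw2 = 15·(-75) + 10·(-50) = -1625; w2·w2 = 15·15 + 10·10 = 325
λ ≈ -1625/325 = -5.00000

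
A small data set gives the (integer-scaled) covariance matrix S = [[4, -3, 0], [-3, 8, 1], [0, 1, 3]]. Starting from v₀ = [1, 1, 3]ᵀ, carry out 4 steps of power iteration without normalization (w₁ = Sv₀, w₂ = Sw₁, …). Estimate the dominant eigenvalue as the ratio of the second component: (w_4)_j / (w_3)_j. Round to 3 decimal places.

9.598

w1 = Sv₀ = (4·1 + (-3)·1 + 0·3; (-3)·1 + 8·1 + 1·3; 0·1 + 1·1 + 3·3) = (1, 8, 10)
w2 = Sw1 = (4·1 + (-3)·8 + 0·10; (-3)·1 + 8·8 + 1·10; 0·1 + 1·8 + 3·10) = (-20, 71, 38)
w3 = Sw2 = (-293, 666, 185)
w4 = Sw3 = (-3170, 6392, 1221)
Ratio at component: 6392 / 666 = 9.598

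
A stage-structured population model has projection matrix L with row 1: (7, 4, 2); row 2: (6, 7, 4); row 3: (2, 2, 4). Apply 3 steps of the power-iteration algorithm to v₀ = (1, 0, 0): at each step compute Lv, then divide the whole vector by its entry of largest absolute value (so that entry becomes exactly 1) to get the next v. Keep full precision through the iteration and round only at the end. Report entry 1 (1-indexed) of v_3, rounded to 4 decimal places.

Lv0 = (7.00000, 6.00000, 2.00000); divide by 7.00000 → v1 = (1.00000, 0.85714, 0.28571)
Lv1 = (11.00000, 13.14286, 4.85714); divide by 13.14286 → v2 = (0.83696, 1.00000, 0.36957)
Lv2 = (10.59783, 13.50000, 5.15217); divide by 13.50000 → v3 = (0.78502, 1.00000, 0.38164)
Requested entry of v3: 975/1242 = 0.7850

0.7850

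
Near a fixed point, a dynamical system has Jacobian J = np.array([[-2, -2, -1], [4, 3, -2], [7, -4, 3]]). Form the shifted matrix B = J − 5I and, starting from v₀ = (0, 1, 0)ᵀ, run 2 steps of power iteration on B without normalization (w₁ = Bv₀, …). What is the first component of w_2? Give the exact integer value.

B = J − 5I has rows (-7, -2, -1); (4, -2, -2); (7, -4, -2)
w1 = Bv₀ = ((-7)·0 + (-2)·1 + (-1)·0; 4·0 + (-2)·1 + (-2)·0; 7·0 + (-4)·1 + (-2)·0) = (-2, -2, -4)
w2 = Bw1 = ((-7)·(-2) + (-2)·(-2) + (-1)·(-4); 4·(-2) + (-2)·(-2) + (-2)·(-4); 7·(-2) + (-4)·(-2) + (-2)·(-4)) = (22, 4, 2)
Requested component of w2: 22

22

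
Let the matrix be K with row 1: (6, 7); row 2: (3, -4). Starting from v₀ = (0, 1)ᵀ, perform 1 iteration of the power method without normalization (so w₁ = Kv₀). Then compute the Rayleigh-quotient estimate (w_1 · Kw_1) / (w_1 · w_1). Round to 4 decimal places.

λ ≈ -0.7692

w1 = Kv₀ = (7, -4)
Kw1 = (14, 37)
w1·Kw1 = 7·14 + (-4)·37 = -50; w1·w1 = 7·7 + (-4)·(-4) = 65
λ ≈ -50/65 = -0.7692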